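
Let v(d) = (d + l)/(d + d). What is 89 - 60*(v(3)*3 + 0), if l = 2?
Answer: -61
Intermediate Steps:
v(d) = (2 + d)/(2*d) (v(d) = (d + 2)/(d + d) = (2 + d)/((2*d)) = (2 + d)*(1/(2*d)) = (2 + d)/(2*d))
89 - 60*(v(3)*3 + 0) = 89 - 60*(((½)*(2 + 3)/3)*3 + 0) = 89 - 60*(((½)*(⅓)*5)*3 + 0) = 89 - 60*((⅚)*3 + 0) = 89 - 60*(5/2 + 0) = 89 - 60*5/2 = 89 - 150 = -61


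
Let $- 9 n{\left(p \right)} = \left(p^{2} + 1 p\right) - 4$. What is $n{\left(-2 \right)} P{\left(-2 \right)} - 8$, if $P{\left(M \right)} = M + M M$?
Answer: $- \frac{68}{9} \approx -7.5556$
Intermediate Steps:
$n{\left(p \right)} = \frac{4}{9} - \frac{p}{9} - \frac{p^{2}}{9}$ ($n{\left(p \right)} = - \frac{\left(p^{2} + 1 p\right) - 4}{9} = - \frac{\left(p^{2} + p\right) - 4}{9} = - \frac{\left(p + p^{2}\right) - 4}{9} = - \frac{-4 + p + p^{2}}{9} = \frac{4}{9} - \frac{p}{9} - \frac{p^{2}}{9}$)
$P{\left(M \right)} = M + M^{2}$
$n{\left(-2 \right)} P{\left(-2 \right)} - 8 = \left(\frac{4}{9} - - \frac{2}{9} - \frac{\left(-2\right)^{2}}{9}\right) \left(- 2 \left(1 - 2\right)\right) - 8 = \left(\frac{4}{9} + \frac{2}{9} - \frac{4}{9}\right) \left(\left(-2\right) \left(-1\right)\right) - 8 = \left(\frac{4}{9} + \frac{2}{9} - \frac{4}{9}\right) 2 - 8 = \frac{2}{9} \cdot 2 - 8 = \frac{4}{9} - 8 = - \frac{68}{9}$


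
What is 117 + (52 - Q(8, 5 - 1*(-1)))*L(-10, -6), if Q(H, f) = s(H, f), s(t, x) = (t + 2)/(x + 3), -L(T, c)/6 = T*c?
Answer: -18203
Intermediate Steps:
L(T, c) = -6*T*c
s(t, x) = (2 + t)/(3 + x)
Q(H, f) = (2 + H)/(3 + f)
117 + (52 - Q(8, 5 - 1*(-1)))*L(-10, -6) = 117 + (52 - (2 + 8)/(3 + (5 - 1*(-1))))*(-6*(-10)*(-6)) = 117 + (52 - 10/(3 + (5 + 1)))*(-360) = 117 + (52 - 10/(3 + 6))*(-360) = 117 + (52 - 10/9)*(-360) = 117 + (458/9)*(-360) = 117 - 18320 = -18203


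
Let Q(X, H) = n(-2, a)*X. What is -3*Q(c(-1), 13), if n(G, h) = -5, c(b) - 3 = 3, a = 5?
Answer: 90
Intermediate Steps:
c(b) = 6 (c(b) = 3 + 3 = 6)
Q(X, H) = -5*X
-3*Q(c(-1), 13) = -(-15)*6 = -3*(-30) = 90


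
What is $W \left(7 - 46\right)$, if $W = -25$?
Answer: $975$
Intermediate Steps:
$W \left(7 - 46\right) = - 25 \left(7 - 46\right) = \left(-25\right) \left(-39\right) = 975$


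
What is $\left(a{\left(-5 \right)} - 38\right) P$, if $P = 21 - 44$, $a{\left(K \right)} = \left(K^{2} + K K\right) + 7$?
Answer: $-437$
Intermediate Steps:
$a{\left(K \right)} = 7 + 2 K^{2}$ ($a{\left(K \right)} = \left(K^{2} + K^{2}\right) + 7 = 2 K^{2} + 7 = 7 + 2 K^{2}$)
$P = -23$ ($P = 21 - 44 = -23$)
$\left(a{\left(-5 \right)} - 38\right) P = \left(\left(7 + 2 \left(-5\right)^{2}\right) - 38\right) \left(-23\right) = \left(\left(7 + 2 \cdot 25\right) - 38\right) \left(-23\right) = \left(\left(7 + 50\right) - 38\right) \left(-23\right) = \left(57 - 38\right) \left(-23\right) = 19 \left(-23\right) = -437$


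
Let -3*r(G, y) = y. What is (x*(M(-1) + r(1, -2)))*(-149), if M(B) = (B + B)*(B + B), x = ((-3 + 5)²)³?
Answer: -133504/3 ≈ -44501.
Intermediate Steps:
r(G, y) = -y/3
x = 64 (x = (2²)³ = 4³ = 64)
M(B) = 4*B² (M(B) = (2*B)*(2*B) = 4*B²)
(x*(M(-1) + r(1, -2)))*(-149) = (64*(4*(-1)² - ⅓*(-2)))*(-149) = (64*(4*1 + ⅔))*(-149) = (64*(4 + ⅔))*(-149) = (64*(14/3))*(-149) = (896/3)*(-149) = -133504/3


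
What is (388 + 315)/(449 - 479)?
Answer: -703/30 ≈ -23.433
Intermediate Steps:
(388 + 315)/(449 - 479) = 703/(-30) = 703*(-1/30) = -703/30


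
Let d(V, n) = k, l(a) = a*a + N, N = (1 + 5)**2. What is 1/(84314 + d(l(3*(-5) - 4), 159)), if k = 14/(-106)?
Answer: 53/4468635 ≈ 1.1860e-5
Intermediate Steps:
N = 36 (N = 6**2 = 36)
k = -7/53 (k = 14*(-1/106) = -7/53 ≈ -0.13208)
l(a) = 36 + a**2 (l(a) = a*a + 36 = a**2 + 36 = 36 + a**2)
d(V, n) = -7/53
1/(84314 + d(l(3*(-5) - 4), 159)) = 1/(84314 - 7/53) = 1/(4468635/53) = 53/4468635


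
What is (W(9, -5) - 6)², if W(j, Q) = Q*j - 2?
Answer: 2809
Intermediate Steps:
W(j, Q) = -2 + Q*j
(W(9, -5) - 6)² = ((-2 - 5*9) - 6)² = ((-2 - 45) - 6)² = (-47 - 6)² = (-53)² = 2809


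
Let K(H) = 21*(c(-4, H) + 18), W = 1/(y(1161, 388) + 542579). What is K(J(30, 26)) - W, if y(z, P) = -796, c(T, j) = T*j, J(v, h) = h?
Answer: -978460099/541783 ≈ -1806.0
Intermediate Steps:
W = 1/541783 (W = 1/(-796 + 542579) = 1/541783 ≈ 1.8458e-6)
K(H) = 378 - 84*H (K(H) = 21*(-4*H + 18) = 21*(18 - 4*H) = 378 - 84*H)
K(J(30, 26)) - W = (378 - 84*26) - 1*1/541783 = (378 - 2184) - 1/541783 = -1806 - 1/541783 = -978460099/541783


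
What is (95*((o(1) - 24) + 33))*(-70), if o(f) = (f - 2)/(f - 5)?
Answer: -123025/2 ≈ -61513.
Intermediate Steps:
o(f) = (-2 + f)/(-5 + f)
(95*((o(1) - 24) + 33))*(-70) = (95*(((-2 + 1)/(-5 + 1) - 24) + 33))*(-70) = (95*((-1/(-4) - 24) + 33))*(-70) = (95*((-¼*(-1) - 24) + 33))*(-70) = (95*((¼ - 24) + 33))*(-70) = (95*(-95/4 + 33))*(-70) = (95*(37/4))*(-70) = (3515/4)*(-70) = -123025/2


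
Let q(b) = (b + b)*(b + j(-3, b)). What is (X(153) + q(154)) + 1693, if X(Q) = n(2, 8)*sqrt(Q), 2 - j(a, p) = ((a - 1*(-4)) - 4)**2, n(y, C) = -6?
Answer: 46969 - 18*sqrt(17) ≈ 46895.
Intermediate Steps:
j(a, p) = 2 - a**2 (j(a, p) = 2 - ((a - 1*(-4)) - 4)**2 = 2 - ((a + 4) - 4)**2 = 2 - ((4 + a) - 4)**2 = 2 - a**2)
X(Q) = -6*sqrt(Q)
q(b) = 2*b*(-7 + b) (q(b) = (b + b)*(b + (2 - 1*(-3)**2)) = (2*b)*(b + (2 - 1*9)) = (2*b)*(b + (2 - 9)) = (2*b)*(b - 7) = (2*b)*(-7 + b) = 2*b*(-7 + b))
(X(153) + q(154)) + 1693 = (-18*sqrt(17) + 2*154*(-7 + 154)) + 1693 = (-18*sqrt(17) + 2*154*147) + 1693 = (-18*sqrt(17) + 45276) + 1693 = (45276 - 18*sqrt(17)) + 1693 = 46969 - 18*sqrt(17)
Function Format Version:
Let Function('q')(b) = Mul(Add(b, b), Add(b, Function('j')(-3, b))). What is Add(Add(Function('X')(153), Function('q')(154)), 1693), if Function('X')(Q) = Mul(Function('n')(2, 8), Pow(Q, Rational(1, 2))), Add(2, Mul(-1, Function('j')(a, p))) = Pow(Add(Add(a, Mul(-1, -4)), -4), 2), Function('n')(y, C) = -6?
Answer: Add(46969, Mul(-18, Pow(17, Rational(1, 2)))) ≈ 46895.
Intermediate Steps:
Function('j')(a, p) = Add(2, Mul(-1, Pow(a, 2))) (Function('j')(a, p) = Add(2, Mul(-1, Pow(Add(Add(a, Mul(-1, -4)), -4), 2))) = Add(2, Mul(-1, Pow(Add(Add(a, 4), -4), 2))) = Add(2, Mul(-1, Pow(Add(Add(4, a), -4), 2))) = Add(2, Mul(-1, Pow(a, 2))))
Function('X')(Q) = Mul(-6, Pow(Q, Rational(1, 2)))
Function('q')(b) = Mul(2, b, Add(-7, b)) (Function('q')(b) = Mul(Add(b, b), Add(b, Add(2, Mul(-1, Pow(-3, 2))))) = Mul(Mul(2, b), Add(b, Add(2, Mul(-1, 9)))) = Mul(Mul(2, b), Add(b, Add(2, -9))) = Mul(Mul(2, b), Add(b, -7)) = Mul(Mul(2, b), Add(-7, b)) = Mul(2, b, Add(-7, b)))
Add(Add(Function('X')(153), Function('q')(154)), 1693) = Add(Add(Mul(-6, Pow(153, Rational(1, 2))), Mul(2, 154, Add(-7, 154))), 1693) = Add(Add(Mul(-6, Mul(3, Pow(17, Rational(1, 2)))), Mul(2, 154, 147)), 1693) = Add(Add(Mul(-18, Pow(17, Rational(1, 2))), 45276), 1693) = Add(Add(45276, Mul(-18, Pow(17, Rational(1, 2)))), 1693) = Add(46969, Mul(-18, Pow(17, Rational(1, 2))))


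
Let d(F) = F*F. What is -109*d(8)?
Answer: -6976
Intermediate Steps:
d(F) = F²
-109*d(8) = -109*8² = -109*64 = -6976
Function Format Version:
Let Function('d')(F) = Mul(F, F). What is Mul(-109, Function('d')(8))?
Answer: -6976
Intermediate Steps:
Function('d')(F) = Pow(F, 2)
Mul(-109, Function('d')(8)) = Mul(-109, Pow(8, 2)) = Mul(-109, 64) = -6976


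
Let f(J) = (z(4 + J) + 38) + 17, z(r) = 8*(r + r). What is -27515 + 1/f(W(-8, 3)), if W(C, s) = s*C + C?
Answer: -10813396/393 ≈ -27515.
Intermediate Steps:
z(r) = 16*r (z(r) = 8*(2*r) = 16*r)
W(C, s) = C + C*s (W(C, s) = C*s + C = C + C*s)
f(J) = 119 + 16*J (f(J) = (16*(4 + J) + 38) + 17 = ((64 + 16*J) + 38) + 17 = (102 + 16*J) + 17 = 119 + 16*J)
-27515 + 1/f(W(-8, 3)) = -27515 + 1/(119 + 16*(-8*(1 + 3))) = -27515 + 1/(119 + 16*(-8*4)) = -27515 + 1/(119 + 16*(-32)) = -27515 + 1/(119 - 512) = -27515 + 1/(-393) = -27515 - 1/393 = -10813396/393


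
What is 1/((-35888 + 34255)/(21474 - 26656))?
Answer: 5182/1633 ≈ 3.1733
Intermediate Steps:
1/((-35888 + 34255)/(21474 - 26656)) = 1/(-1633/(-5182)) = 1/(-1633*(-1/5182)) = 1/(1633/5182) = 5182/1633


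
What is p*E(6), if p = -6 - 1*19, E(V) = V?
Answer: -150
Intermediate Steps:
p = -25 (p = -6 - 19 = -25)
p*E(6) = -25*6 = -150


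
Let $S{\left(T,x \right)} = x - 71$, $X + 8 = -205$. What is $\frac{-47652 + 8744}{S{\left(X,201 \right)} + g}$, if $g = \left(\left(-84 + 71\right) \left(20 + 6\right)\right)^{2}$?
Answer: $- \frac{19454}{57187} \approx -0.34018$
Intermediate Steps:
$X = -213$ ($X = -8 - 205 = -213$)
$S{\left(T,x \right)} = -71 + x$
$g = 114244$ ($g = \left(\left(-13\right) 26\right)^{2} = \left(-338\right)^{2} = 114244$)
$\frac{-47652 + 8744}{S{\left(X,201 \right)} + g} = \frac{-47652 + 8744}{\left(-71 + 201\right) + 114244} = - \frac{38908}{130 + 114244} = - \frac{38908}{114374} = \left(-38908\right) \frac{1}{114374} = - \frac{19454}{57187}$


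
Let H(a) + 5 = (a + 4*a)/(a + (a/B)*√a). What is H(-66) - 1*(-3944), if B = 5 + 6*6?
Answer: 6889838/1747 - 205*I*√66/1747 ≈ 3943.8 - 0.95331*I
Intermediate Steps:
B = 41 (B = 5 + 36 = 41)
H(a) = -5 + 5*a/(a + a^(3/2)/41) (H(a) = -5 + (a + 4*a)/(a + (a/41)*√a) = -5 + (5*a)/(a + (a*(1/41))*√a) = -5 + (5*a)/(a + (a/41)*√a) = -5 + (5*a)/(a + a^(3/2)/41) = -5 + 5*a/(a + a^(3/2)/41))
H(-66) - 1*(-3944) = -5*(-66)^(3/2)/((-66)^(3/2) + 41*(-66)) - 1*(-3944) = -5*(-66*I*√66)/(-66*I*√66 - 2706) + 3944 = -5*(-66*I*√66)/(-2706 - 66*I*√66) + 3944 = 330*I*√66/(-2706 - 66*I*√66) + 3944 = 3944 + 330*I*√66/(-2706 - 66*I*√66)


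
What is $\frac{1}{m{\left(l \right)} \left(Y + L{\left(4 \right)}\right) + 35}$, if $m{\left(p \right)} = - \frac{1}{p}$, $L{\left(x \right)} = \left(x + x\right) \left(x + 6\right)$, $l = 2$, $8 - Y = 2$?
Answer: $- \frac{1}{8} \approx -0.125$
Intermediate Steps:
$Y = 6$ ($Y = 8 - 2 = 6$)
$L{\left(x \right)} = 2 x \left(6 + x\right)$
$\frac{1}{m{\left(l \right)} \left(Y + L{\left(4 \right)}\right) + 35} = \frac{1}{- \frac{1}{2} \left(6 + 2 \cdot 4 \left(6 + 4\right)\right) + 35} = \frac{1}{\left(-1\right) \frac{1}{2} \left(6 + 2 \cdot 4 \cdot 10\right) + 35} = \frac{1}{- \frac{6 + 80}{2} + 35} = \frac{1}{\left(- \frac{1}{2}\right) 86 + 35} = \frac{1}{-43 + 35} = \frac{1}{-8} = - \frac{1}{8}$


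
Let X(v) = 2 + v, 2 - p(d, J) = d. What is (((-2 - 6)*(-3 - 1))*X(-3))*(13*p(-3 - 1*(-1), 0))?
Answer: -1664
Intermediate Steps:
p(d, J) = 2 - d
(((-2 - 6)*(-3 - 1))*X(-3))*(13*p(-3 - 1*(-1), 0)) = (((-2 - 6)*(-3 - 1))*(2 - 3))*(13*(2 - (-3 - 1*(-1)))) = (-8*(-4)*(-1))*(13*(2 - (-3 + 1))) = (32*(-1))*(13*(2 - 1*(-2))) = -416*(2 + 2) = -416*4 = -32*52 = -1664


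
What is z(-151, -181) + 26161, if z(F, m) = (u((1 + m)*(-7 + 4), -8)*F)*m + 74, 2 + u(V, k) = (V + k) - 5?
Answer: 14375010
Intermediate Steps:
u(V, k) = -7 + V + k (u(V, k) = -2 + ((V + k) - 5) = -2 + (-5 + V + k) = -7 + V + k)
z(F, m) = 74 + F*m*(-18 - 3*m) (z(F, m) = ((-7 + (1 + m)*(-7 + 4) - 8)*F)*m + 74 = ((-7 + (1 + m)*(-3) - 8)*F)*m + 74 = ((-7 + (-3 - 3*m) - 8)*F)*m + 74 = ((-18 - 3*m)*F)*m + 74 = (F*(-18 - 3*m))*m + 74 = F*m*(-18 - 3*m) + 74 = 74 + F*m*(-18 - 3*m))
z(-151, -181) + 26161 = (74 - 3*(-151)*(-181)*(6 - 181)) + 26161 = (74 - 3*(-151)*(-181)*(-175)) + 26161 = (74 + 14348775) + 26161 = 14348849 + 26161 = 14375010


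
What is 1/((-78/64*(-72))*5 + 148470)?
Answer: 4/595635 ≈ 6.7155e-6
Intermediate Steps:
1/((-78/64*(-72))*5 + 148470) = 1/((-78*1/64*(-72))*5 + 148470) = 1/(-39/32*(-72)*5 + 148470) = 1/((351/4)*5 + 148470) = 1/(1755/4 + 148470) = 1/(595635/4) = 4/595635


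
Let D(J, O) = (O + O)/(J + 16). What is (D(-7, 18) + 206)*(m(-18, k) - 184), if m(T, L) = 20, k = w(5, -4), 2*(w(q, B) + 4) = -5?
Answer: -34440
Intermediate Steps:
w(q, B) = -13/2 (w(q, B) = -4 + (½)*(-5) = -4 - 5/2 = -13/2)
D(J, O) = 2*O/(16 + J) (D(J, O) = (2*O)/(16 + J) = 2*O/(16 + J))
k = -13/2 ≈ -6.5000
(D(-7, 18) + 206)*(m(-18, k) - 184) = (2*18/(16 - 7) + 206)*(20 - 184) = (2*18/9 + 206)*(-164) = (2*18*(⅑) + 206)*(-164) = (4 + 206)*(-164) = 210*(-164) = -34440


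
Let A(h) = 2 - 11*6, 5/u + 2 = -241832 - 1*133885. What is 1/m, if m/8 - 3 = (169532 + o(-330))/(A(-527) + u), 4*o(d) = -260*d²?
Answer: 24046021/20767221488440 ≈ 1.1579e-6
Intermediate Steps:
o(d) = -65*d² (o(d) = (-260*d²)/4 = -65*d²)
u = -5/375719 (u = 5/(-2 + (-241832 - 1*133885)) = 5/(-2 + (-241832 - 133885)) = 5/(-2 - 375717) = 5/(-375719) = 5*(-1/375719) = -5/375719 ≈ -1.3308e-5)
A(h) = -64 (A(h) = 2 - 66 = -64)
m = 20767221488440/24046021 (m = 24 + 8*((169532 - 65*(-330)²)/(-64 - 5/375719)) = 24 + 8*((169532 - 65*108900)/(-24046021/375719)) = 24 + 8*((169532 - 7078500)*(-375719/24046021)) = 24 + 8*(-6908968*(-375719/24046021)) = 24 + 8*(2595830547992/24046021) = 24 + 20766644383936/24046021 = 20767221488440/24046021 ≈ 8.6365e+5)
1/m = 1/(20767221488440/24046021) = 24046021/20767221488440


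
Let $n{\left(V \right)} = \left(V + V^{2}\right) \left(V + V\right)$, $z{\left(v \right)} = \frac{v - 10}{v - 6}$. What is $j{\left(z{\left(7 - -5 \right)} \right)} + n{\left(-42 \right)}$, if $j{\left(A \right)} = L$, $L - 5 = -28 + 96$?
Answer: $-144575$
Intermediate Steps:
$L = 73$ ($L = 5 + \left(-28 + 96\right) = 5 + 68 = 73$)
$z{\left(v \right)} = \frac{-10 + v}{-6 + v}$
$j{\left(A \right)} = 73$
$n{\left(V \right)} = 2 V \left(V + V^{2}\right)$ ($n{\left(V \right)} = \left(V + V^{2}\right) 2 V = 2 V \left(V + V^{2}\right)$)
$j{\left(z{\left(7 - -5 \right)} \right)} + n{\left(-42 \right)} = 73 + 2 \left(-42\right)^{2} \left(1 - 42\right) = 73 + 2 \cdot 1764 \left(-41\right) = 73 - 144648 = -144575$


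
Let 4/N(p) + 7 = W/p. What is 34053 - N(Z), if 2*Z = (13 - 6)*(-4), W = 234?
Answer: 2826413/83 ≈ 34053.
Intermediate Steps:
Z = -14 (Z = ((13 - 6)*(-4))/2 = (7*(-4))/2 = (1/2)*(-28) = -14)
N(p) = 4/(-7 + 234/p)
34053 - N(Z) = 34053 - (-4)*(-14)/(-234 + 7*(-14)) = 34053 - (-4)*(-14)/(-234 - 98) = 34053 - (-4)*(-14)/(-332) = 34053 - (-4)*(-14)*(-1)/332 = 34053 - 1*(-14/83) = 34053 + 14/83 = 2826413/83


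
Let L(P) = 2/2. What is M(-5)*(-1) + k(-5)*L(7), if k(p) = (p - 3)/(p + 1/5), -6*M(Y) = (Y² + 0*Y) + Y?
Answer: 5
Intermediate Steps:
M(Y) = -Y/6 - Y²/6 (M(Y) = -((Y² + 0*Y) + Y)/6 = -((Y² + 0) + Y)/6 = -(Y² + Y)/6 = -(Y + Y²)/6 = -Y/6 - Y²/6)
L(P) = 1 (L(P) = 2*(½) = 1)
k(p) = (-3 + p)/(⅕ + p) (k(p) = (-3 + p)/(p + ⅕) = (-3 + p)/(⅕ + p))
M(-5)*(-1) + k(-5)*L(7) = -⅙*(-5)*(1 - 5)*(-1) + (5*(-3 - 5)/(1 + 5*(-5)))*1 = -⅙*(-5)*(-4)*(-1) + (5*(-8)/(1 - 25))*1 = -10/3*(-1) + (5*(-8)/(-24))*1 = 10/3 + (5*(-1/24)*(-8))*1 = 10/3 + (5/3)*1 = 10/3 + 5/3 = 5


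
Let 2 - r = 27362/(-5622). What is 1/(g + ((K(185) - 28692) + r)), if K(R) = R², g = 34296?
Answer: 2811/111978622 ≈ 2.5103e-5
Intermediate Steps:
r = 19303/2811 (r = 2 - 27362/(-5622) = 2 - 27362*(-1)/5622 = 2 - 1*(-13681/2811) = 2 + 13681/2811 = 19303/2811 ≈ 6.8670)
1/(g + ((K(185) - 28692) + r)) = 1/(34296 + ((185² - 28692) + 19303/2811)) = 1/(34296 + ((34225 - 28692) + 19303/2811)) = 1/(34296 + (5533 + 19303/2811)) = 1/(34296 + 15572566/2811) = 1/(111978622/2811) = 2811/111978622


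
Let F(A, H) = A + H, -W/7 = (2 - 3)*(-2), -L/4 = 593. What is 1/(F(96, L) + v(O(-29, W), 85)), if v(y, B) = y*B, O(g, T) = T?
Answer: -1/3466 ≈ -0.00028852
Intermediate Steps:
L = -2372 (L = -4*593 = -2372)
W = -14 (W = -7*(2 - 3)*(-2) = -(-7)*(-2) = -7*2 = -14)
v(y, B) = B*y
1/(F(96, L) + v(O(-29, W), 85)) = 1/((96 - 2372) + 85*(-14)) = 1/(-2276 - 1190) = 1/(-3466) = -1/3466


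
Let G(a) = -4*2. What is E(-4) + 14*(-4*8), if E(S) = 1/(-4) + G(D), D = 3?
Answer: -1825/4 ≈ -456.25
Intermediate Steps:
G(a) = -8
E(S) = -33/4 (E(S) = 1/(-4) - 8 = -¼ - 8 = -33/4)
E(-4) + 14*(-4*8) = -33/4 + 14*(-4*8) = -33/4 + 14*(-32) = -33/4 - 448 = -1825/4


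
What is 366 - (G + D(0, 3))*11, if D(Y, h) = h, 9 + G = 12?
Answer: 300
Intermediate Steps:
G = 3 (G = -9 + 12 = 3)
366 - (G + D(0, 3))*11 = 366 - (3 + 3)*11 = 366 - 6*11 = 366 - 1*66 = 366 - 66 = 300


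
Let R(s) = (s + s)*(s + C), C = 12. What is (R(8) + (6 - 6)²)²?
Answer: 102400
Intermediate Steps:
R(s) = 2*s*(12 + s) (R(s) = (s + s)*(s + 12) = (2*s)*(12 + s) = 2*s*(12 + s))
(R(8) + (6 - 6)²)² = (2*8*(12 + 8) + (6 - 6)²)² = (2*8*20 + 0²)² = (320 + 0)² = 320² = 102400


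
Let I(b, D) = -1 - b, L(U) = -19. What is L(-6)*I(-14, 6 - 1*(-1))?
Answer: -247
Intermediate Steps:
L(-6)*I(-14, 6 - 1*(-1)) = -19*(-1 - 1*(-14)) = -19*(-1 + 14) = -19*13 = -247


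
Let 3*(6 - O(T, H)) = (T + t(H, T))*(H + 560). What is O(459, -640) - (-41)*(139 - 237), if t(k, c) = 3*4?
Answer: 8548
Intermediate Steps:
t(k, c) = 12
O(T, H) = 6 - (12 + T)*(560 + H)/3 (O(T, H) = 6 - (T + 12)*(H + 560)/3 = 6 - (12 + T)*(560 + H)/3)
O(459, -640) - (-41)*(139 - 237) = (-2234 - 4*(-640) - 560/3*459 - ⅓*(-640)*459) - (-41)*(139 - 237) = (-2234 + 2560 - 85680 + 97920) - (-41)*(-98) = 12566 - 1*4018 = 12566 - 4018 = 8548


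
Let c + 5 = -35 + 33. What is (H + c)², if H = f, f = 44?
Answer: 1369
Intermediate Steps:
c = -7 (c = -5 + (-35 + 33) = -5 - 2 = -7)
H = 44
(H + c)² = (44 - 7)² = 37² = 1369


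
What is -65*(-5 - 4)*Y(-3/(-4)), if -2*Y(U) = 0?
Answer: 0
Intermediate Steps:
Y(U) = 0 (Y(U) = -1/2*0 = 0)
-65*(-5 - 4)*Y(-3/(-4)) = -65*(-5 - 4)*0 = -(-585)*0 = -65*0 = 0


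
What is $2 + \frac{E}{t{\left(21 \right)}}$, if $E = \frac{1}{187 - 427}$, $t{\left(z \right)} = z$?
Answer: $\frac{10079}{5040} \approx 1.9998$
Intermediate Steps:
$E = - \frac{1}{240}$ ($E = \frac{1}{-240} = - \frac{1}{240} \approx -0.0041667$)
$2 + \frac{E}{t{\left(21 \right)}} = 2 - \frac{1}{240 \cdot 21} = 2 - \frac{1}{5040} = \frac{10079}{5040}$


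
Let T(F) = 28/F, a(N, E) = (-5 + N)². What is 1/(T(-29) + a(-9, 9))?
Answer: 29/5656 ≈ 0.0051273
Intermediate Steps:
1/(T(-29) + a(-9, 9)) = 1/(28/(-29) + (-5 - 9)²) = 1/(28*(-1/29) + (-14)²) = 1/(-28/29 + 196) = 1/(5656/29) = 29/5656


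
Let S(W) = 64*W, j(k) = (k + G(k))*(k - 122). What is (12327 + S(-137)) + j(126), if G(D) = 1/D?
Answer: 255971/63 ≈ 4063.0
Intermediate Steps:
j(k) = (-122 + k)*(k + 1/k) (j(k) = (k + 1/k)*(k - 122) = (k + 1/k)*(-122 + k) = (-122 + k)*(k + 1/k))
(12327 + S(-137)) + j(126) = (12327 + 64*(-137)) + (1 + 126² - 122*126 - 122/126) = (12327 - 8768) + (1 + 15876 - 15372 - 122*1/126) = 3559 + (1 + 15876 - 15372 - 61/63) = 3559 + 31754/63 = 255971/63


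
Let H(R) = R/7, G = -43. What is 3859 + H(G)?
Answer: 26970/7 ≈ 3852.9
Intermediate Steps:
H(R) = R/7 (H(R) = R*(1/7) = R/7)
3859 + H(G) = 3859 + (1/7)*(-43) = 3859 - 43/7 = 26970/7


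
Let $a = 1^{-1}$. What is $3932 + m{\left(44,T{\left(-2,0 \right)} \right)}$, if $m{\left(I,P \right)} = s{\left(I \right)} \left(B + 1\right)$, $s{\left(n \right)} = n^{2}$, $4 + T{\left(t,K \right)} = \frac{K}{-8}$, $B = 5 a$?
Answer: $15548$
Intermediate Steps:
$a = 1$
$B = 5$ ($B = 5 \cdot 1 = 5$)
$T{\left(t,K \right)} = -4 - \frac{K}{8}$ ($T{\left(t,K \right)} = -4 + \frac{K}{-8} = -4 + K \left(- \frac{1}{8}\right) = -4 - \frac{K}{8}$)
$m{\left(I,P \right)} = 6 I^{2}$ ($m{\left(I,P \right)} = I^{2} \left(5 + 1\right) = I^{2} \cdot 6 = 6 I^{2}$)
$3932 + m{\left(44,T{\left(-2,0 \right)} \right)} = 3932 + 6 \cdot 44^{2} = 3932 + 6 \cdot 1936 = 3932 + 11616 = 15548$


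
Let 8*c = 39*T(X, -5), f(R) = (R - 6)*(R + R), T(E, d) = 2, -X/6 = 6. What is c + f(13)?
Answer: 767/4 ≈ 191.75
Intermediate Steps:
X = -36 (X = -6*6 = -36)
f(R) = 2*R*(-6 + R) (f(R) = (-6 + R)*(2*R) = 2*R*(-6 + R))
c = 39/4 (c = (39*2)/8 = (1/8)*78 = 39/4 ≈ 9.7500)
c + f(13) = 39/4 + 2*13*(-6 + 13) = 39/4 + 2*13*7 = 39/4 + 182 = 767/4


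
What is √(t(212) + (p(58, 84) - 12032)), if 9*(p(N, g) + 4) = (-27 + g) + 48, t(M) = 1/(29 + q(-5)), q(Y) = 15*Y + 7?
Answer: 5*I*√731562/39 ≈ 109.66*I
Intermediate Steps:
q(Y) = 7 + 15*Y
t(M) = -1/39 (t(M) = 1/(29 + (7 + 15*(-5))) = 1/(29 + (7 - 75)) = 1/(29 - 68) = 1/(-39) = -1/39)
p(N, g) = -5/3 + g/9 (p(N, g) = -4 + ((-27 + g) + 48)/9 = -4 + (21 + g)/9 = -4 + (7/3 + g/9) = -5/3 + g/9)
√(t(212) + (p(58, 84) - 12032)) = √(-1/39 + ((-5/3 + (⅑)*84) - 12032)) = √(-1/39 + ((-5/3 + 28/3) - 12032)) = √(-1/39 + (23/3 - 12032)) = √(-1/39 - 36073/3) = √(-468950/39) = 5*I*√731562/39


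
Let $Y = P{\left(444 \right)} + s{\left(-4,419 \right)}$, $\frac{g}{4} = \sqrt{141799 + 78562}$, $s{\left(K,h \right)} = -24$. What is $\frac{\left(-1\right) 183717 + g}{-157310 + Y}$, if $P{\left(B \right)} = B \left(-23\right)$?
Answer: $\frac{183717}{167546} - \frac{2 \sqrt{220361}}{83773} \approx 1.0853$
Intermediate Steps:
$g = 4 \sqrt{220361}$ ($g = 4 \sqrt{141799 + 78562} = 4 \sqrt{220361} \approx 1877.7$)
$P{\left(B \right)} = - 23 B$
$Y = -10236$ ($Y = \left(-23\right) 444 - 24 = -10212 - 24 = -10236$)
$\frac{\left(-1\right) 183717 + g}{-157310 + Y} = \frac{\left(-1\right) 183717 + 4 \sqrt{220361}}{-157310 - 10236} = \frac{-183717 + 4 \sqrt{220361}}{-167546} = \left(-183717 + 4 \sqrt{220361}\right) \left(- \frac{1}{167546}\right) = \frac{183717}{167546} - \frac{2 \sqrt{220361}}{83773}$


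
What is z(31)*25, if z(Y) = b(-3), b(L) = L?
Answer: -75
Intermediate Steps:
z(Y) = -3
z(31)*25 = -3*25 = -75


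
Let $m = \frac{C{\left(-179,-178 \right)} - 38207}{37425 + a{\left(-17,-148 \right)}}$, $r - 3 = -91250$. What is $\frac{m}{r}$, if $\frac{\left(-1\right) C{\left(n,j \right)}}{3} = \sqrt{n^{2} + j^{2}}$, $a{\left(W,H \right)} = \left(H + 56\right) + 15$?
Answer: $\frac{2939}{262145612} + \frac{15 \sqrt{2549}}{3407892956} \approx 1.1434 \cdot 10^{-5}$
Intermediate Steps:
$r = -91247$ ($r = 3 - 91250 = -91247$)
$a{\left(W,H \right)} = 71 + H$ ($a{\left(W,H \right)} = \left(56 + H\right) + 15 = 71 + H$)
$C{\left(n,j \right)} = - 3 \sqrt{j^{2} + n^{2}}$ ($C{\left(n,j \right)} = - 3 \sqrt{n^{2} + j^{2}} = - 3 \sqrt{j^{2} + n^{2}}$)
$m = - \frac{38207}{37348} - \frac{15 \sqrt{2549}}{37348}$ ($m = \frac{- 3 \sqrt{\left(-178\right)^{2} + \left(-179\right)^{2}} - 38207}{37425 + \left(71 - 148\right)} = \frac{- 3 \sqrt{31684 + 32041} - 38207}{37425 - 77} = \frac{- 3 \sqrt{63725} - 38207}{37348} = \left(- 3 \cdot 5 \sqrt{2549} - 38207\right) \frac{1}{37348} = \left(- 15 \sqrt{2549} - 38207\right) \frac{1}{37348} = \left(-38207 - 15 \sqrt{2549}\right) \frac{1}{37348} = - \frac{38207}{37348} - \frac{15 \sqrt{2549}}{37348} \approx -1.0433$)
$\frac{m}{r} = \frac{- \frac{38207}{37348} - \frac{15 \sqrt{2549}}{37348}}{-91247} = \left(- \frac{38207}{37348} - \frac{15 \sqrt{2549}}{37348}\right) \left(- \frac{1}{91247}\right) = \frac{2939}{262145612} + \frac{15 \sqrt{2549}}{3407892956}$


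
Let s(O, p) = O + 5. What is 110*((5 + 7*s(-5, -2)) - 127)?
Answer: -13420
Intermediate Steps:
s(O, p) = 5 + O
110*((5 + 7*s(-5, -2)) - 127) = 110*((5 + 7*(5 - 5)) - 127) = 110*((5 + 7*0) - 127) = 110*((5 + 0) - 127) = 110*(5 - 127) = 110*(-122) = -13420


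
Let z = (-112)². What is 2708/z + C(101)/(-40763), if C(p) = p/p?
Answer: 27593415/127832768 ≈ 0.21586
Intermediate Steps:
C(p) = 1
z = 12544
2708/z + C(101)/(-40763) = 2708/12544 + 1/(-40763) = 2708*(1/12544) + 1*(-1/40763) = 677/3136 - 1/40763 = 27593415/127832768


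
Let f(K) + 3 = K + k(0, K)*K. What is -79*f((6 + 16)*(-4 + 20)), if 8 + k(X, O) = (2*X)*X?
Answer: 194893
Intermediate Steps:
k(X, O) = -8 + 2*X² (k(X, O) = -8 + (2*X)*X = -8 + 2*X²)
f(K) = -3 - 7*K (f(K) = -3 + (K + (-8 + 2*0²)*K) = -3 + (K + (-8 + 2*0)*K) = -3 + (K + (-8 + 0)*K) = -3 + (K - 8*K) = -3 - 7*K)
-79*f((6 + 16)*(-4 + 20)) = -79*(-3 - 7*(6 + 16)*(-4 + 20)) = -79*(-3 - 154*16) = -79*(-3 - 7*352) = -79*(-3 - 2464) = -79*(-2467) = 194893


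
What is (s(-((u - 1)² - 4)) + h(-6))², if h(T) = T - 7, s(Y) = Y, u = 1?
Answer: 81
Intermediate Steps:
h(T) = -7 + T
(s(-((u - 1)² - 4)) + h(-6))² = (-((1 - 1)² - 4) + (-7 - 6))² = (-(0² - 4) - 13)² = (-(0 - 4) - 13)² = (-1*(-4) - 13)² = (4 - 13)² = (-9)² = 81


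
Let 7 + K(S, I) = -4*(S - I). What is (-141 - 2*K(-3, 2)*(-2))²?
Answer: 7921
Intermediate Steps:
K(S, I) = -7 - 4*S + 4*I (K(S, I) = -7 - 4*(S - I) = -7 + (-4*S + 4*I) = -7 - 4*S + 4*I)
(-141 - 2*K(-3, 2)*(-2))² = (-141 - 2*(-7 - 4*(-3) + 4*2)*(-2))² = (-141 - 2*(-7 + 12 + 8)*(-2))² = (-141 - 2*13*(-2))² = (-141 - 26*(-2))² = (-141 + 52)² = (-89)² = 7921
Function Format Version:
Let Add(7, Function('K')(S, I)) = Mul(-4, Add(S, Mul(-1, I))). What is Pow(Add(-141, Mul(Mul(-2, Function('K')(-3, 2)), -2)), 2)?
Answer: 7921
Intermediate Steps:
Function('K')(S, I) = Add(-7, Mul(-4, S), Mul(4, I)) (Function('K')(S, I) = Add(-7, Mul(-4, Add(S, Mul(-1, I)))) = Add(-7, Add(Mul(-4, S), Mul(4, I))) = Add(-7, Mul(-4, S), Mul(4, I)))
Pow(Add(-141, Mul(Mul(-2, Function('K')(-3, 2)), -2)), 2) = Pow(Add(-141, Mul(Mul(-2, Add(-7, Mul(-4, -3), Mul(4, 2))), -2)), 2) = Pow(Add(-141, Mul(Mul(-2, Add(-7, 12, 8)), -2)), 2) = Pow(Add(-141, Mul(Mul(-2, 13), -2)), 2) = Pow(Add(-141, Mul(-26, -2)), 2) = Pow(Add(-141, 52), 2) = Pow(-89, 2) = 7921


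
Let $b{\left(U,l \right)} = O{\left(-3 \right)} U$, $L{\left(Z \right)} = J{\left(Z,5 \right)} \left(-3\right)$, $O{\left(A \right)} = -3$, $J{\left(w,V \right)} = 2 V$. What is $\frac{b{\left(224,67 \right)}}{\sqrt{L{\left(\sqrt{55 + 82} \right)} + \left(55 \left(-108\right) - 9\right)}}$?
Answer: $\frac{224 i \sqrt{5979}}{1993} \approx 8.6907 i$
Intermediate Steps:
$L{\left(Z \right)} = -30$ ($L{\left(Z \right)} = 2 \cdot 5 \left(-3\right) = 10 \left(-3\right) = -30$)
$b{\left(U,l \right)} = - 3 U$
$\frac{b{\left(224,67 \right)}}{\sqrt{L{\left(\sqrt{55 + 82} \right)} + \left(55 \left(-108\right) - 9\right)}} = \frac{\left(-3\right) 224}{\sqrt{-30 + \left(55 \left(-108\right) - 9\right)}} = - \frac{672}{\sqrt{-30 - 5949}} = - \frac{672}{\sqrt{-5979}} = - \frac{672}{i \sqrt{5979}} = - 672 \left(- \frac{i \sqrt{5979}}{5979}\right) = \frac{224 i \sqrt{5979}}{1993}$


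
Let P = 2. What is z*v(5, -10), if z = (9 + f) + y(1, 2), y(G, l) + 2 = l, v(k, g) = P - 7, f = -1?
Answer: -40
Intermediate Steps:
v(k, g) = -5 (v(k, g) = 2 - 7 = -5)
y(G, l) = -2 + l
z = 8 (z = (9 - 1) + (-2 + 2) = 8 + 0 = 8)
z*v(5, -10) = 8*(-5) = -40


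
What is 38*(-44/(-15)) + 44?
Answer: 2332/15 ≈ 155.47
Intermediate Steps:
38*(-44/(-15)) + 44 = 38*(-44*(-1/15)) + 44 = 38*(44/15) + 44 = 1672/15 + 44 = 2332/15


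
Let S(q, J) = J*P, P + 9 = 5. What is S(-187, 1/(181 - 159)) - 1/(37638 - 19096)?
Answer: -37095/203962 ≈ -0.18187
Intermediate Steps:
P = -4 (P = -9 + 5 = -4)
S(q, J) = -4*J (S(q, J) = J*(-4) = -4*J)
S(-187, 1/(181 - 159)) - 1/(37638 - 19096) = -4/(181 - 159) - 1/(37638 - 19096) = -4/22 - 1/18542 = -4*1/22 - 1*1/18542 = -2/11 - 1/18542 = -37095/203962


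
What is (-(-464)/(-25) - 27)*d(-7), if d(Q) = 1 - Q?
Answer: -9112/25 ≈ -364.48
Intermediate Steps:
(-(-464)/(-25) - 27)*d(-7) = (-(-464)/(-25) - 27)*(1 - 1*(-7)) = (-(-464)*(-1)/25 - 27)*(1 + 7) = (-16*29/25 - 27)*8 = (-464/25 - 27)*8 = -1139/25*8 = -9112/25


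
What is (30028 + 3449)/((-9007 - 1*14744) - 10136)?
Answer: -33477/33887 ≈ -0.98790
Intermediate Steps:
(30028 + 3449)/((-9007 - 1*14744) - 10136) = 33477/((-9007 - 14744) - 10136) = 33477/(-23751 - 10136) = 33477/(-33887) = 33477*(-1/33887) = -33477/33887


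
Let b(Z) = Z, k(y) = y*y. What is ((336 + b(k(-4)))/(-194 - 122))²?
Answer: 7744/6241 ≈ 1.2408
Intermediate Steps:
k(y) = y²
((336 + b(k(-4)))/(-194 - 122))² = ((336 + (-4)²)/(-194 - 122))² = ((336 + 16)/(-316))² = (352*(-1/316))² = (-88/79)² = 7744/6241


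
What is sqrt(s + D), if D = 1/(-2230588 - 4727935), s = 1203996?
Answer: 37*sqrt(42584909638440169)/6958523 ≈ 1097.3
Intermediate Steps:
D = -1/6958523 (D = 1/(-6958523) = -1/6958523 ≈ -1.4371e-7)
sqrt(s + D) = sqrt(1203996 - 1/6958523) = sqrt(8378033857907/6958523) = 37*sqrt(42584909638440169)/6958523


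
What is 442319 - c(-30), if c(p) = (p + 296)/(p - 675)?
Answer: 311835161/705 ≈ 4.4232e+5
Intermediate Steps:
c(p) = (296 + p)/(-675 + p)
442319 - c(-30) = 442319 - (296 - 30)/(-675 - 30) = 442319 - 266/(-705) = 442319 - (-1)*266/705 = 442319 - 1*(-266/705) = 442319 + 266/705 = 311835161/705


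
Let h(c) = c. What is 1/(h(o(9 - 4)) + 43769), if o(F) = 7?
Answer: 1/43776 ≈ 2.2844e-5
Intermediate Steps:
1/(h(o(9 - 4)) + 43769) = 1/(7 + 43769) = 1/43776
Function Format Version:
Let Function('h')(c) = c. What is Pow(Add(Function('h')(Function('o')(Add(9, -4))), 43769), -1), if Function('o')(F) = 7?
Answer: Rational(1, 43776) ≈ 2.2844e-5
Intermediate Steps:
Pow(Add(Function('h')(Function('o')(Add(9, -4))), 43769), -1) = Pow(Add(7, 43769), -1) = Pow(43776, -1) = Rational(1, 43776)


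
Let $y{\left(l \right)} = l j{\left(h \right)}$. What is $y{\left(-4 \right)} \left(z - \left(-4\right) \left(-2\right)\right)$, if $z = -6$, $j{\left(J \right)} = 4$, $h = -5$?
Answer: $224$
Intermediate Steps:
$y{\left(l \right)} = 4 l$ ($y{\left(l \right)} = l 4 = 4 l$)
$y{\left(-4 \right)} \left(z - \left(-4\right) \left(-2\right)\right) = 4 \left(-4\right) \left(-6 - \left(-4\right) \left(-2\right)\right) = - 16 \left(-6 - 8\right) = \left(-16\right) \left(-14\right) = 224$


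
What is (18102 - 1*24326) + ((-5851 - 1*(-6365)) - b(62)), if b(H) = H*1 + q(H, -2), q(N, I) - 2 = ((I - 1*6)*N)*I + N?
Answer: -6828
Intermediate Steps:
q(N, I) = 2 + N + I*N*(-6 + I) (q(N, I) = 2 + (((I - 1*6)*N)*I + N) = 2 + (((I - 6)*N)*I + N) = 2 + (((-6 + I)*N)*I + N) = 2 + ((N*(-6 + I))*I + N) = 2 + (I*N*(-6 + I) + N) = 2 + (N + I*N*(-6 + I)) = 2 + N + I*N*(-6 + I))
b(H) = 2 + 18*H (b(H) = H*1 + (2 + H + H*(-2)² - 6*(-2)*H) = H + (2 + H + H*4 + 12*H) = H + (2 + H + 4*H + 12*H) = H + (2 + 17*H) = 2 + 18*H)
(18102 - 1*24326) + ((-5851 - 1*(-6365)) - b(62)) = (18102 - 1*24326) + ((-5851 - 1*(-6365)) - (2 + 18*62)) = (18102 - 24326) + ((-5851 + 6365) - (2 + 1116)) = -6224 + (514 - 1*1118) = -6224 + (514 - 1118) = -6224 - 604 = -6828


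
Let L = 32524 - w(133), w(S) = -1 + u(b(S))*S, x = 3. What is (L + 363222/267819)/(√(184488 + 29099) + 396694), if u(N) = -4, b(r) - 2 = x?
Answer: 1170730725192690/14048527423442377 - 2951218635*√213587/14048527423442377 ≈ 0.083238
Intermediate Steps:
b(r) = 5 (b(r) = 2 + 3 = 5)
w(S) = -1 - 4*S
L = 33057 (L = 32524 - (-1 - 4*133) = 32524 - (-1 - 532) = 32524 - 1*(-533) = 32524 + 533 = 33057)
(L + 363222/267819)/(√(184488 + 29099) + 396694) = (33057 + 363222/267819)/(√(184488 + 29099) + 396694) = (33057 + 363222*(1/267819))/(√213587 + 396694) = (33057 + 121074/89273)/(396694 + √213587) = 2951218635/(89273*(396694 + √213587))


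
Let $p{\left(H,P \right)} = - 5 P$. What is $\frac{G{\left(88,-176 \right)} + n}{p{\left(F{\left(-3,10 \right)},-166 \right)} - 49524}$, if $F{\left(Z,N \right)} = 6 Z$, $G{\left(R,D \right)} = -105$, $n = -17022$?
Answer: $\frac{17127}{48694} \approx 0.35173$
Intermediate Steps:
$\frac{G{\left(88,-176 \right)} + n}{p{\left(F{\left(-3,10 \right)},-166 \right)} - 49524} = \frac{-105 - 17022}{\left(-5\right) \left(-166\right) - 49524} = - \frac{17127}{830 - 49524} = - \frac{17127}{-48694} = \left(-17127\right) \left(- \frac{1}{48694}\right) = \frac{17127}{48694}$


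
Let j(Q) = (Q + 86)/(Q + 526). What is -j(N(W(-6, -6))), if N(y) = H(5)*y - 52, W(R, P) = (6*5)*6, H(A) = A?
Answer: -467/687 ≈ -0.67977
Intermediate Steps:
W(R, P) = 180 (W(R, P) = 30*6 = 180)
N(y) = -52 + 5*y (N(y) = 5*y - 52 = -52 + 5*y)
j(Q) = (86 + Q)/(526 + Q)
-j(N(W(-6, -6))) = -(86 + (-52 + 5*180))/(526 + (-52 + 5*180)) = -(86 + (-52 + 900))/(526 + (-52 + 900)) = -(86 + 848)/(526 + 848) = -934/1374 = -1*467/687 = -467/687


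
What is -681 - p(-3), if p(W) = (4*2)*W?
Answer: -657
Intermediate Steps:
p(W) = 8*W
-681 - p(-3) = -681 - 8*(-3) = -681 - 1*(-24) = -681 + 24 = -657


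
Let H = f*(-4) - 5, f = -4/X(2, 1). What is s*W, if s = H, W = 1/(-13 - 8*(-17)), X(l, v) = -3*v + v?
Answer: -13/123 ≈ -0.10569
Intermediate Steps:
X(l, v) = -2*v
f = 2 (f = -4/((-2*1)) = -4/(-2) = -4*(-½) = 2)
W = 1/123 (W = 1/(-13 + 136) = 1/123 ≈ 0.0081301)
H = -13 (H = 2*(-4) - 5 = -8 - 5 = -13)
s = -13
s*W = -13*1/123 = -13/123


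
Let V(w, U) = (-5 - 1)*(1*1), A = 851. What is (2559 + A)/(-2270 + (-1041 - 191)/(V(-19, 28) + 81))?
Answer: -127875/85741 ≈ -1.4914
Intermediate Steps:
V(w, U) = -6 (V(w, U) = -6*1 = -6)
(2559 + A)/(-2270 + (-1041 - 191)/(V(-19, 28) + 81)) = (2559 + 851)/(-2270 + (-1041 - 191)/(-6 + 81)) = 3410/(-2270 - 1232/75) = 3410/(-171482/75) = 3410*(-75/171482) = -127875/85741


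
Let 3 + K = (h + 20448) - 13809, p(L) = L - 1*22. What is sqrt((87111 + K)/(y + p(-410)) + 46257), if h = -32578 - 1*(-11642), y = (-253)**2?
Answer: 10*sqrt(1869770388157)/63577 ≈ 215.08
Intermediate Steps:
y = 64009
h = -20936 (h = -32578 + 11642 = -20936)
p(L) = -22 + L (p(L) = L - 22 = -22 + L)
K = -14300 (K = -3 + ((-20936 + 20448) - 13809) = -3 + (-488 - 13809) = -3 - 14297 = -14300)
sqrt((87111 + K)/(y + p(-410)) + 46257) = sqrt((87111 - 14300)/(64009 + (-22 - 410)) + 46257) = sqrt(72811/(64009 - 432) + 46257) = sqrt(72811/63577 + 46257) = sqrt(2940954100/63577) = 10*sqrt(1869770388157)/63577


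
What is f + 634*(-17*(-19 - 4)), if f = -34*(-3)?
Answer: 247996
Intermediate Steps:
f = 102
f + 634*(-17*(-19 - 4)) = 102 + 634*(-17*(-19 - 4)) = 102 + 634*(-17*(-23)) = 102 + 634*391 = 102 + 247894 = 247996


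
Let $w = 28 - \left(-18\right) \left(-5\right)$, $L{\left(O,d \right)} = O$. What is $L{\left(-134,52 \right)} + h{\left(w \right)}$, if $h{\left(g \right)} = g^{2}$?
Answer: $3710$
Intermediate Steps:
$w = -62$ ($w = 28 - 90 = -62$)
$L{\left(-134,52 \right)} + h{\left(w \right)} = -134 + \left(-62\right)^{2} = -134 + 3844 = 3710$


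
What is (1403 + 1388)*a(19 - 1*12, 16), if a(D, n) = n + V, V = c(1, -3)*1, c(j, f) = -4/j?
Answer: 33492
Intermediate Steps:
V = -4 (V = -4/1*1 = -4*1*1 = -4*1 = -4)
a(D, n) = -4 + n (a(D, n) = n - 4 = -4 + n)
(1403 + 1388)*a(19 - 1*12, 16) = (1403 + 1388)*(-4 + 16) = 2791*12 = 33492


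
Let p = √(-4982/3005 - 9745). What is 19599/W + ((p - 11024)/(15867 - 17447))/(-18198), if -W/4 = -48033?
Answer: 866371679/8525217060 + I*√88012564535/86402284200 ≈ 0.10162 + 3.4336e-6*I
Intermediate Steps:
p = I*√88012564535/3005 (p = √(-4982*1/3005 - 9745) = √(-4982/3005 - 9745) = √(-29288707/3005) = I*√88012564535/3005 ≈ 98.725*I)
W = 192132 (W = -4*(-48033) = 192132)
19599/W + ((p - 11024)/(15867 - 17447))/(-18198) = 19599/192132 + ((I*√88012564535/3005 - 11024)/(15867 - 17447))/(-18198) = 19599*(1/192132) + ((-11024 + I*√88012564535/3005)/(-1580))*(-1/18198) = 6533/64044 + ((-11024 + I*√88012564535/3005)*(-1/1580))*(-1/18198) = 6533/64044 + (2756/395 - I*√88012564535/4747900)*(-1/18198) = 6533/64044 + (-1378/3594105 + I*√88012564535/86402284200) = 866371679/8525217060 + I*√88012564535/86402284200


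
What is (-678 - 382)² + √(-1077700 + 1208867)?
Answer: 1123600 + √131167 ≈ 1.1240e+6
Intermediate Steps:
(-678 - 382)² + √(-1077700 + 1208867) = (-1060)² + √131167 = 1123600 + √131167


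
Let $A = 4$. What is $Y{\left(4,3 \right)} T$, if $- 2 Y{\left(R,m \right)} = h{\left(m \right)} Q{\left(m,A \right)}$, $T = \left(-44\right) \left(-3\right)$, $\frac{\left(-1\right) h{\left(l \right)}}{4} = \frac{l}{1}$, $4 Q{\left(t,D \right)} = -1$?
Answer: $-198$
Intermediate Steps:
$Q{\left(t,D \right)} = - \frac{1}{4}$ ($Q{\left(t,D \right)} = \frac{1}{4} \left(-1\right) = - \frac{1}{4}$)
$h{\left(l \right)} = - 4 l$ ($h{\left(l \right)} = - 4 \frac{l}{1} = - 4 l 1 = - 4 l$)
$T = 132$
$Y{\left(R,m \right)} = - \frac{m}{2}$ ($Y{\left(R,m \right)} = - \frac{- 4 m \left(- \frac{1}{4}\right)}{2} = - \frac{m}{2}$)
$Y{\left(4,3 \right)} T = \left(- \frac{1}{2}\right) 3 \cdot 132 = \left(- \frac{3}{2}\right) 132 = -198$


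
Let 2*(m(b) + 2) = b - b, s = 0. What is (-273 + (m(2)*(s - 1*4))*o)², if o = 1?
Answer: 70225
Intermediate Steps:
m(b) = -2 (m(b) = -2 + (b - b)/2 = -2 + (½)*0 = -2 + 0 = -2)
(-273 + (m(2)*(s - 1*4))*o)² = (-273 - 2*(0 - 1*4)*1)² = (-273 - 2*(0 - 4)*1)² = (-273 - 2*(-4)*1)² = (-273 + 8*1)² = (-273 + 8)² = (-265)² = 70225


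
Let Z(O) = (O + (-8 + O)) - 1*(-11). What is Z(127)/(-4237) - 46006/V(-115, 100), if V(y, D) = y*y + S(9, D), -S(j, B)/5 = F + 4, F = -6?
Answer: -198328817/56076695 ≈ -3.5367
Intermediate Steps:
S(j, B) = 10 (S(j, B) = -5*(-6 + 4) = -5*(-2) = 10)
V(y, D) = 10 + y² (V(y, D) = y*y + 10 = y² + 10 = 10 + y²)
Z(O) = 3 + 2*O (Z(O) = (-8 + 2*O) + 11 = 3 + 2*O)
Z(127)/(-4237) - 46006/V(-115, 100) = (3 + 2*127)/(-4237) - 46006/(10 + (-115)²) = (3 + 254)*(-1/4237) - 46006/(10 + 13225) = 257*(-1/4237) - 46006/13235 = -257/4237 - 46006*1/13235 = -257/4237 - 46006/13235 = -198328817/56076695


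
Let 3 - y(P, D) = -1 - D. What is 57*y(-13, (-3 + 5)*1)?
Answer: 342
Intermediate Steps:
y(P, D) = 4 + D (y(P, D) = 3 - (-1 - D) = 3 + (1 + D) = 4 + D)
57*y(-13, (-3 + 5)*1) = 57*(4 + (-3 + 5)*1) = 57*(4 + 2*1) = 57*(4 + 2) = 57*6 = 342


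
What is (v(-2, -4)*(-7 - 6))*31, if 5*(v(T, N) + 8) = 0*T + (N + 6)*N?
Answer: 19344/5 ≈ 3868.8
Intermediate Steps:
v(T, N) = -8 + N*(6 + N)/5 (v(T, N) = -8 + (0*T + (N + 6)*N)/5 = -8 + (0 + (6 + N)*N)/5 = -8 + (0 + N*(6 + N))/5 = -8 + (N*(6 + N))/5 = -8 + N*(6 + N)/5)
(v(-2, -4)*(-7 - 6))*31 = ((-8 + (⅕)*(-4)² + (6/5)*(-4))*(-7 - 6))*31 = ((-8 + (⅕)*16 - 24/5)*(-13))*31 = ((-8 + 16/5 - 24/5)*(-13))*31 = -48/5*(-13)*31 = (624/5)*31 = 19344/5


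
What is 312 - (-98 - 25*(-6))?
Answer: 260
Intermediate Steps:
312 - (-98 - 25*(-6)) = 312 - (-98 - 1*(-150)) = 312 - (-98 + 150) = 312 - 1*52 = 312 - 52 = 260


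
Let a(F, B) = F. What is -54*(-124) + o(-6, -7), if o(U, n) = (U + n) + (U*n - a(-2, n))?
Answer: 6727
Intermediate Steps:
o(U, n) = 2 + U + n + U*n (o(U, n) = (U + n) + (U*n - 1*(-2)) = (U + n) + (U*n + 2) = (U + n) + (2 + U*n) = 2 + U + n + U*n)
-54*(-124) + o(-6, -7) = -54*(-124) + (2 - 6 - 7 - 6*(-7)) = 6696 + (2 - 6 - 7 + 42) = 6696 + 31 = 6727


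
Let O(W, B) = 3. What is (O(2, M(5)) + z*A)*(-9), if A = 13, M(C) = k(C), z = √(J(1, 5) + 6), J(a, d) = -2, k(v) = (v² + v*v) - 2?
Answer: -261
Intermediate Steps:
k(v) = -2 + 2*v² (k(v) = (v² + v²) - 2 = 2*v² - 2 = -2 + 2*v²)
z = 2 (z = √(-2 + 6) = √4 = 2)
M(C) = -2 + 2*C²
(O(2, M(5)) + z*A)*(-9) = (3 + 2*13)*(-9) = (3 + 26)*(-9) = 29*(-9) = -261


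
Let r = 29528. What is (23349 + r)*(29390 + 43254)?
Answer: 3841196788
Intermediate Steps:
(23349 + r)*(29390 + 43254) = (23349 + 29528)*(29390 + 43254) = 52877*72644 = 3841196788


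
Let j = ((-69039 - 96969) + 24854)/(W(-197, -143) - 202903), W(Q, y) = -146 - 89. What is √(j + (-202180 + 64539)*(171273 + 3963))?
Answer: I*√1472335552390044667/7813 ≈ 1.5531e+5*I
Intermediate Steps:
W(Q, y) = -235
j = 5429/7813 (j = ((-69039 - 96969) + 24854)/(-235 - 202903) = (-166008 + 24854)/(-203138) = -141154*(-1/203138) = 5429/7813 ≈ 0.69487)
√(j + (-202180 + 64539)*(171273 + 3963)) = √(5429/7813 + (-202180 + 64539)*(171273 + 3963)) = √(5429/7813 - 137641*175236) = √(5429/7813 - 24119658276) = √(-188446890104959/7813) = I*√1472335552390044667/7813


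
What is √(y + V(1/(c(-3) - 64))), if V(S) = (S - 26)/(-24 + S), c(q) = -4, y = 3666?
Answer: √9778970651/1633 ≈ 60.556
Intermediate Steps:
V(S) = (-26 + S)/(-24 + S)
√(y + V(1/(c(-3) - 64))) = √(3666 + (-26 + 1/(-4 - 64))/(-24 + 1/(-4 - 64))) = √(3666 + (-26 + 1/(-68))/(-24 + 1/(-68))) = √(3666 + (-26 - 1/68)/(-24 - 1/68)) = √(3666 - 1769/68/(-1633/68)) = √(3666 - 68/1633*(-1769/68)) = √(3666 + 1769/1633) = √(5988347/1633) = √9778970651/1633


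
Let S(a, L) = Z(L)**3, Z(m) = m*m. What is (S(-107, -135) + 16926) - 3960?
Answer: 6053445153591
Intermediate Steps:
Z(m) = m**2
S(a, L) = L**6 (S(a, L) = (L**2)**3 = L**6)
(S(-107, -135) + 16926) - 3960 = ((-135)**6 + 16926) - 3960 = (6053445140625 + 16926) - 3960 = 6053445157551 - 3960 = 6053445153591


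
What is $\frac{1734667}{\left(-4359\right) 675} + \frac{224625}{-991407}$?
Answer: $- \frac{793560253198}{972347200425} \approx -0.81613$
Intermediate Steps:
$\frac{1734667}{\left(-4359\right) 675} + \frac{224625}{-991407} = \frac{1734667}{-2942325} + 224625 \left(- \frac{1}{991407}\right) = 1734667 \left(- \frac{1}{2942325}\right) - \frac{74875}{330469} = - \frac{1734667}{2942325} - \frac{74875}{330469} = - \frac{793560253198}{972347200425}$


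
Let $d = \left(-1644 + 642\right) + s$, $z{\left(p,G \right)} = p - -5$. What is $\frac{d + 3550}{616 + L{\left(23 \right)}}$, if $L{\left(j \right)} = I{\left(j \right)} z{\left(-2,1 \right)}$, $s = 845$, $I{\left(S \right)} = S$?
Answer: $\frac{3393}{685} \approx 4.9533$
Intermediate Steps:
$z{\left(p,G \right)} = 5 + p$ ($z{\left(p,G \right)} = p + 5 = 5 + p$)
$L{\left(j \right)} = 3 j$ ($L{\left(j \right)} = j \left(5 - 2\right) = j 3 = 3 j$)
$d = -157$ ($d = \left(-1644 + 642\right) + 845 = -1002 + 845 = -157$)
$\frac{d + 3550}{616 + L{\left(23 \right)}} = \frac{-157 + 3550}{616 + 3 \cdot 23} = \frac{3393}{616 + 69} = \frac{3393}{685}$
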